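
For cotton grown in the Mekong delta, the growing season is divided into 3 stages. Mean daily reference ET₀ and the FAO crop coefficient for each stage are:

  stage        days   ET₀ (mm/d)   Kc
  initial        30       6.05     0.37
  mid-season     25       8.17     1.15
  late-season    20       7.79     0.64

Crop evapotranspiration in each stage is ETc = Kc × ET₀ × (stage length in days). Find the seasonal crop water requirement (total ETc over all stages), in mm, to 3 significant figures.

402 mm

initial: 0.37 × 6.05 × 30 = 67.16 mm
mid-season: 1.15 × 8.17 × 25 = 234.89 mm
late-season: 0.64 × 7.79 × 20 = 99.71 mm
Seasonal total = 401.76 mm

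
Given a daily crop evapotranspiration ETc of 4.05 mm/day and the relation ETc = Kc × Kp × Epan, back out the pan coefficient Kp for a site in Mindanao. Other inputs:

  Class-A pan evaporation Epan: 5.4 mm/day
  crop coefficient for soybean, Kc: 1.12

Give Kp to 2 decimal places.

ETc = Kc × Kp × Epan  ⇒  Kp = ETc / (Kc × Epan)
Kp = 4.05 / (1.12 × 5.4) = 4.05 / 6.048 = 0.6696

0.67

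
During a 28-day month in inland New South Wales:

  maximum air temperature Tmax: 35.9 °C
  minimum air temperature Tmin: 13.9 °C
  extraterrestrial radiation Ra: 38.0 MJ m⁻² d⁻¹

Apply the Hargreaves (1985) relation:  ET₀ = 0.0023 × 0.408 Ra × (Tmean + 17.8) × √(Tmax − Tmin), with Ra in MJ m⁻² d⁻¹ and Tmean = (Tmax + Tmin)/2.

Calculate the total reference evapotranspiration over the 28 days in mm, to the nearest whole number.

200 mm

Tmean = (35.9 + 13.9)/2 = 24.90 °C
0.408 Ra = 0.408 × 38.0 = 15.5040 mm/d equivalent
ET₀ = 0.0023 × 15.5040 × (24.90 + 17.8) × √22.0 = 0.0023 × 15.5040 × 42.70 × 4.6904 = 7.1418 mm/d
Over 28 days: 7.1418 × 28 = 199.970 mm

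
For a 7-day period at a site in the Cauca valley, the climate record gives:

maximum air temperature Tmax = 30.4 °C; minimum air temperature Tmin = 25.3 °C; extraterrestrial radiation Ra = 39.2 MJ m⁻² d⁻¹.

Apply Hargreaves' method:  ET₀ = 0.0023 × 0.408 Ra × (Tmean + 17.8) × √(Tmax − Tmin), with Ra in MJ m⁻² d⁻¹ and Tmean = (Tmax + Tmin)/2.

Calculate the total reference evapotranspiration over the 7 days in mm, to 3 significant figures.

Tmean = (30.4 + 25.3)/2 = 27.85 °C
0.408 Ra = 0.408 × 39.2 = 15.9936 mm/d equivalent
ET₀ = 0.0023 × 15.9936 × (27.85 + 17.8) × √5.1 = 0.0023 × 15.9936 × 45.65 × 2.2583 = 3.7922 mm/d
Over 7 days: 3.7922 × 7 = 26.545 mm

26.5 mm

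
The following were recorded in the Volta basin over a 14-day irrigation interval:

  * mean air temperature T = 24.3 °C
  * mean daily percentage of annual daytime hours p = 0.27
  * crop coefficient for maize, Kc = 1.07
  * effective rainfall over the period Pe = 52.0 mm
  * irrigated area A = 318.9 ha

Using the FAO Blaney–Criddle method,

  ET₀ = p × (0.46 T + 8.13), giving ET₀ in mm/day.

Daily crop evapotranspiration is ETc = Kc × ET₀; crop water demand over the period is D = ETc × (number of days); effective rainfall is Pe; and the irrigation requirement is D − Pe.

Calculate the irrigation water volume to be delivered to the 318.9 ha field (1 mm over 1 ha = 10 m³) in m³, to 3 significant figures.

ET₀ = 0.27 × (0.46 × 24.3 + 8.13) = 0.27 × 19.308 = 5.2132 mm/d
ETc = Kc × ET₀ = 1.07 × 5.2132 = 5.5781 mm/d
Crop demand D = ETc × 14 d = 5.5781 × 14 = 78.093 mm
D − Pe = 78.093 − 52.0 = 26.093 mm
Volume = 26.093 mm × 318.9 ha × 10 = 83210.6 m³

83200 m³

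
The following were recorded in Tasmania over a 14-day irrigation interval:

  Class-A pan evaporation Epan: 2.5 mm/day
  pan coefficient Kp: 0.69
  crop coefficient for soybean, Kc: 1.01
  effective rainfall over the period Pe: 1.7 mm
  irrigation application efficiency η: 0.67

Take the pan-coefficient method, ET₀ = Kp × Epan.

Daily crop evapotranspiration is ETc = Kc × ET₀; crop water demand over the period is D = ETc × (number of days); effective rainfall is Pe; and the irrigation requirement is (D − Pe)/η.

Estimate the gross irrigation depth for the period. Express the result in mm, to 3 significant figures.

33.9 mm

ET₀ = 0.69 × 2.5 = 1.7250 mm/d
ETc = Kc × ET₀ = 1.01 × 1.7250 = 1.7423 mm/d
Crop demand D = ETc × 14 d = 1.7423 × 14 = 24.392 mm
D − Pe = 24.392 − 1.7 = 22.692 mm
Gross irrigation = 22.692 / 0.67 = 33.869 mm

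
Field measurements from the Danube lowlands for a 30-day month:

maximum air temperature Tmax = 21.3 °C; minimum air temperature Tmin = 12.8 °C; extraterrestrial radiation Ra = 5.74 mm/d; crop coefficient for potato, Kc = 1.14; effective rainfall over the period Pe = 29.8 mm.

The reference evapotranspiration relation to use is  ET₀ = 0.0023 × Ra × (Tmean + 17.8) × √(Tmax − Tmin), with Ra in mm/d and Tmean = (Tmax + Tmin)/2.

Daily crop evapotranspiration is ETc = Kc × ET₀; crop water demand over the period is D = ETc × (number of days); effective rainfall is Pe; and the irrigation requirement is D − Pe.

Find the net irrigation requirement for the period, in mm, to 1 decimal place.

Tmean = (21.3 + 12.8)/2 = 17.05 °C
ET₀ = 0.0023 × 5.74 × (17.05 + 17.8) × √8.5 = 0.0023 × 5.74 × 34.85 × 2.9155 = 1.3414 mm/d
ETc = Kc × ET₀ = 1.14 × 1.3414 = 1.5292 mm/d
Crop demand D = ETc × 30 d = 1.5292 × 30 = 45.876 mm
D − Pe = 45.876 − 29.8 = 16.076 mm

16.1 mm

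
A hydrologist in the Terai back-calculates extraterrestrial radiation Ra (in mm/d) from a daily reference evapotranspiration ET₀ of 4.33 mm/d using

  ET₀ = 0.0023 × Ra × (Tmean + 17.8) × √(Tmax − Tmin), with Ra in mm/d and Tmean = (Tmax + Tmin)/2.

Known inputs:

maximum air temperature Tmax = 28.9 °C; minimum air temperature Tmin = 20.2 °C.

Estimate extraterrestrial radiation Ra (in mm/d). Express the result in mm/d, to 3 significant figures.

15.1 mm/d

Tmean = 24.55 °C; √ΔT = 2.9496
Ra = ET₀ / [0.0023 × (Tmean+17.8) × √ΔT] = 4.33 / (0.0023 × 42.35 × 2.9496) = 15.071 mm/d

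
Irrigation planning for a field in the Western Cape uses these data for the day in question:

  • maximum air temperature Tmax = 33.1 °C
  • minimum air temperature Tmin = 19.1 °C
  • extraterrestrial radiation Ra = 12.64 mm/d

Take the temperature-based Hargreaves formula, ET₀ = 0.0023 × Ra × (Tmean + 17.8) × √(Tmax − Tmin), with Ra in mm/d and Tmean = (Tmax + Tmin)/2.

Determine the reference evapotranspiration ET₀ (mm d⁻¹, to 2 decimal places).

4.78 mm d⁻¹

Tmean = (33.1 + 19.1)/2 = 26.10 °C
ET₀ = 0.0023 × 12.64 × (26.10 + 17.8) × √14.0 = 0.0023 × 12.64 × 43.90 × 3.7417 = 4.7754 mm/d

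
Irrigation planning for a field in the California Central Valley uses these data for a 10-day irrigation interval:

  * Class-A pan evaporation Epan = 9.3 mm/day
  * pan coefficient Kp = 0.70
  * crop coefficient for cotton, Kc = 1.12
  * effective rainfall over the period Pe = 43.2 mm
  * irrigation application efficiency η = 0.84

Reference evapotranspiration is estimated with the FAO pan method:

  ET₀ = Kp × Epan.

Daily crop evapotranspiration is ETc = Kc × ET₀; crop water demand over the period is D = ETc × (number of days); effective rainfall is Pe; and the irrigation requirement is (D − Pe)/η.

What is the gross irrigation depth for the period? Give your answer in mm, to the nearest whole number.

35 mm

ET₀ = 0.70 × 9.3 = 6.5100 mm/d
ETc = Kc × ET₀ = 1.12 × 6.5100 = 7.2912 mm/d
Crop demand D = ETc × 10 d = 7.2912 × 10 = 72.912 mm
D − Pe = 72.912 − 43.2 = 29.712 mm
Gross irrigation = 29.712 / 0.84 = 35.371 mm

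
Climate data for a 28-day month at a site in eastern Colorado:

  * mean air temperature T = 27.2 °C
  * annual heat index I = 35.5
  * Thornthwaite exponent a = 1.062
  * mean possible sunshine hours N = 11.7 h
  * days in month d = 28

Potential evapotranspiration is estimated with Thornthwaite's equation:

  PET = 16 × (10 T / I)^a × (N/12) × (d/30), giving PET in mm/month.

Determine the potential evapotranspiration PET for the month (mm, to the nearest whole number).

10T/I = 10 × 27.2 / 35.5 = 7.6620
(10T/I)^a = 7.6620^1.062 = 8.6930
Uncorrected PET = 16 × 8.6930 = 139.088 mm
Correction = (N/12)(d/30) = (11.7/12)(28/30) = 0.9100
PET = 139.088 × 0.9100 = 126.570 mm/month

127 mm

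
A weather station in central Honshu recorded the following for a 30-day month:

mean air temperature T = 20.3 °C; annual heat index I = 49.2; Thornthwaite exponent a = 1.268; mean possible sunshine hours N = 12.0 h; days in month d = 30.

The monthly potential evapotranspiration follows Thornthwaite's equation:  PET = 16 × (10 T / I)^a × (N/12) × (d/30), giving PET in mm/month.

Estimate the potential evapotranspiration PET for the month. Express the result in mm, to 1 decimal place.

96.5 mm

10T/I = 10 × 20.3 / 49.2 = 4.1260
(10T/I)^a = 4.1260^1.268 = 6.0324
Uncorrected PET = 16 × 6.0324 = 96.518 mm
Correction = (N/12)(d/30) = (12.0/12)(30/30) = 1.0000
PET = 96.518 × 1.0000 = 96.518 mm/month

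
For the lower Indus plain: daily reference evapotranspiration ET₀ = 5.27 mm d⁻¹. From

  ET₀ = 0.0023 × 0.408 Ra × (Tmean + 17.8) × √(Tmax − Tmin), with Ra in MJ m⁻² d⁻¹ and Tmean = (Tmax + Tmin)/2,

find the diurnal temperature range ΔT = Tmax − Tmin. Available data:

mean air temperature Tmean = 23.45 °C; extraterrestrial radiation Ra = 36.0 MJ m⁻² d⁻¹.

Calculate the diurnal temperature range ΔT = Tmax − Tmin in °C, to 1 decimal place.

√ΔT = ET₀ / [0.0023 × 0.408 × Ra × (Tmean+17.8)] = 5.27 / (0.0023 × 14.6880 × 41.25) = 3.7818
ΔT = 3.7818² = 14.302 °C

14.3 °C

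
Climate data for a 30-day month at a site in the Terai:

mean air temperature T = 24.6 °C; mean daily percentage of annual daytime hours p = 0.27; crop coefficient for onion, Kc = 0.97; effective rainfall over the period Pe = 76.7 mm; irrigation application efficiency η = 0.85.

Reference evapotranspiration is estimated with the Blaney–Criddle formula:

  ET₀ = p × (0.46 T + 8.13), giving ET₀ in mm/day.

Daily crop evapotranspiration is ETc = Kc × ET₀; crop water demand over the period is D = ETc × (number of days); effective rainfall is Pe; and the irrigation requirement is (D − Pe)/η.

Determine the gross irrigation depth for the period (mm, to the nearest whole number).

ET₀ = 0.27 × (0.46 × 24.6 + 8.13) = 0.27 × 19.446 = 5.2504 mm/d
ETc = Kc × ET₀ = 0.97 × 5.2504 = 5.0929 mm/d
Crop demand D = ETc × 30 d = 5.0929 × 30 = 152.787 mm
D − Pe = 152.787 − 76.7 = 76.087 mm
Gross irrigation = 76.087 / 0.85 = 89.514 mm

90 mm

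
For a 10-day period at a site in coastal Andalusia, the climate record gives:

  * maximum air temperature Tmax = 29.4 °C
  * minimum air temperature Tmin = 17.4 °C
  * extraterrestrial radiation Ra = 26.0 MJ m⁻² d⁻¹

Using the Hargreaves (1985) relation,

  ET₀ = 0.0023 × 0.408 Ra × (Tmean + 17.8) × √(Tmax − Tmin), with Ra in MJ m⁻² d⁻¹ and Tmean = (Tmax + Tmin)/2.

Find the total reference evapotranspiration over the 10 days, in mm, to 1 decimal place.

Tmean = (29.4 + 17.4)/2 = 23.40 °C
0.408 Ra = 0.408 × 26.0 = 10.6080 mm/d equivalent
ET₀ = 0.0023 × 10.6080 × (23.40 + 17.8) × √12.0 = 0.0023 × 10.6080 × 41.20 × 3.4641 = 3.4822 mm/d
Over 10 days: 3.4822 × 10 = 34.822 mm

34.8 mm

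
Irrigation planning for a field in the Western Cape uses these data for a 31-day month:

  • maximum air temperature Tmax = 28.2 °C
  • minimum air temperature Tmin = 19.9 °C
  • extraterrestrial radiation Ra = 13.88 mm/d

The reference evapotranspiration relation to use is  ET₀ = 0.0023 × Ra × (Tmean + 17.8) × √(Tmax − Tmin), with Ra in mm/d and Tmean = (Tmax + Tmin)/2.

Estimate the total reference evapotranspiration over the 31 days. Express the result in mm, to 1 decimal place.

119.3 mm

Tmean = (28.2 + 19.9)/2 = 24.05 °C
ET₀ = 0.0023 × 13.88 × (24.05 + 17.8) × √8.3 = 0.0023 × 13.88 × 41.85 × 2.8810 = 3.8491 mm/d
Over 31 days: 3.8491 × 31 = 119.322 mm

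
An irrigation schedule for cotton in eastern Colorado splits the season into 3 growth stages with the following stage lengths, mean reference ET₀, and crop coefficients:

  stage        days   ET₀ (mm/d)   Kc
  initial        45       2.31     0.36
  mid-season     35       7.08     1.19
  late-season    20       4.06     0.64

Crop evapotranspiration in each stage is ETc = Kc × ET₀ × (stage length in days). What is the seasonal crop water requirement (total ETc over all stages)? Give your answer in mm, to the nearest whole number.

initial: 0.36 × 2.31 × 45 = 37.42 mm
mid-season: 1.19 × 7.08 × 35 = 294.88 mm
late-season: 0.64 × 4.06 × 20 = 51.97 mm
Seasonal total = 384.27 mm

384 mm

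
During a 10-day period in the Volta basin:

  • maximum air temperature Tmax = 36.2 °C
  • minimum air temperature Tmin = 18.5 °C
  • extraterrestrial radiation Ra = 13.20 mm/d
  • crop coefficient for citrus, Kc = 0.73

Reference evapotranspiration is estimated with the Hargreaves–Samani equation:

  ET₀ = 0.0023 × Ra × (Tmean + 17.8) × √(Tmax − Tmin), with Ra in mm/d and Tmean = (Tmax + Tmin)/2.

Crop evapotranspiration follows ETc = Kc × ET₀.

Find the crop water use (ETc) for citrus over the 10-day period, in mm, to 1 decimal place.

Tmean = (36.2 + 18.5)/2 = 27.35 °C
ET₀ = 0.0023 × 13.20 × (27.35 + 17.8) × √17.7 = 0.0023 × 13.20 × 45.15 × 4.2071 = 5.7669 mm/d
ETc = Kc × ET₀ = 0.73 × 5.7669 = 4.2098 mm/d
Over 10 days: 4.2098 × 10 = 42.098 mm

42.1 mm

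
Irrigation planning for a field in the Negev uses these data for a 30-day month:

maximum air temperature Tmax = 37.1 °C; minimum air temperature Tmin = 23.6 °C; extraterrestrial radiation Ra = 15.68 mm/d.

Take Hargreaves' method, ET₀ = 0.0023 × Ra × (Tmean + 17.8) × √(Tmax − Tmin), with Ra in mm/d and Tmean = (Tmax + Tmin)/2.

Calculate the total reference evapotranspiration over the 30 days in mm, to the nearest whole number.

Tmean = (37.1 + 23.6)/2 = 30.35 °C
ET₀ = 0.0023 × 15.68 × (30.35 + 17.8) × √13.5 = 0.0023 × 15.68 × 48.15 × 3.6742 = 6.3802 mm/d
Over 30 days: 6.3802 × 30 = 191.406 mm

191 mm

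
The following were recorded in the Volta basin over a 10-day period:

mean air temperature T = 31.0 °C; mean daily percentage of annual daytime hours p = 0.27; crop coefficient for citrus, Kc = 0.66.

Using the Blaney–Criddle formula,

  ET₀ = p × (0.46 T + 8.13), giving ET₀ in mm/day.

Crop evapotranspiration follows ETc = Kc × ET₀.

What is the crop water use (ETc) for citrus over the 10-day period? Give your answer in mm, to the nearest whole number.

ET₀ = 0.27 × (0.46 × 31.0 + 8.13) = 0.27 × 22.390 = 6.0453 mm/d
ETc = Kc × ET₀ = 0.66 × 6.0453 = 3.9899 mm/d
Over 10 days: 3.9899 × 10 = 39.899 mm

40 mm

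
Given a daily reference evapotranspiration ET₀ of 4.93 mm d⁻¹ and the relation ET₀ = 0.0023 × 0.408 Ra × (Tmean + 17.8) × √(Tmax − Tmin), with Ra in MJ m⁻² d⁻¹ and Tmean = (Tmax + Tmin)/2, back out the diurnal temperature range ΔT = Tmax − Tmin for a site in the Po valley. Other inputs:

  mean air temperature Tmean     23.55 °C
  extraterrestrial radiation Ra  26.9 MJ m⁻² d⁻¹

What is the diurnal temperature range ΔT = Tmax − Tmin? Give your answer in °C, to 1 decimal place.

√ΔT = ET₀ / [0.0023 × 0.408 × Ra × (Tmean+17.8)] = 4.93 / (0.0023 × 10.9752 × 41.35) = 4.7231
ΔT = 4.7231² = 22.308 °C

22.3 °C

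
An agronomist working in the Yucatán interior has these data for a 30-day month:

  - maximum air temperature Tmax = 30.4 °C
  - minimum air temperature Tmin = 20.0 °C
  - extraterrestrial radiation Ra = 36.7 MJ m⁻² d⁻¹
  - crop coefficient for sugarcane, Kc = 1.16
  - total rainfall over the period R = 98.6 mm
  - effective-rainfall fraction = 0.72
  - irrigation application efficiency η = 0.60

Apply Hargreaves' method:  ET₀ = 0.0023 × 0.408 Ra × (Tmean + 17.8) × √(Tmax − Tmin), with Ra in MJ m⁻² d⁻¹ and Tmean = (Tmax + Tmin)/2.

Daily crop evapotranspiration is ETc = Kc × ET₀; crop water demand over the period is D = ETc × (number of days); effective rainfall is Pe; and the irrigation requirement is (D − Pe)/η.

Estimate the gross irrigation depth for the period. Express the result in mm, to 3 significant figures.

Tmean = (30.4 + 20.0)/2 = 25.20 °C
0.408 Ra = 0.408 × 36.7 = 14.9736 mm/d equivalent
ET₀ = 0.0023 × 14.9736 × (25.20 + 17.8) × √10.4 = 0.0023 × 14.9736 × 43.00 × 3.2249 = 4.7757 mm/d
ETc = Kc × ET₀ = 1.16 × 4.7757 = 5.5398 mm/d
Crop demand D = ETc × 30 d = 5.5398 × 30 = 166.194 mm
Pe = 0.72 × 98.6 = 70.992 mm
D − Pe = 166.194 − 70.992 = 95.202 mm
Gross irrigation = 95.202 / 0.60 = 158.670 mm

159 mm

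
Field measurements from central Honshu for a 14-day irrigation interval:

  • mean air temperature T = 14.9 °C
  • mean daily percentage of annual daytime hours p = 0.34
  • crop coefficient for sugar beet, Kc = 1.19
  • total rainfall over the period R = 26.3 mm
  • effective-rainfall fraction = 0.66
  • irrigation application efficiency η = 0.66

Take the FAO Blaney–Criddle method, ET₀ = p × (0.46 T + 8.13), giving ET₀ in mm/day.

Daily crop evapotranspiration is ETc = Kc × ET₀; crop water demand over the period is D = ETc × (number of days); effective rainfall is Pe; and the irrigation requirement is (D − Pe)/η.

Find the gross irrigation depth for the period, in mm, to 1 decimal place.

102.3 mm

ET₀ = 0.34 × (0.46 × 14.9 + 8.13) = 0.34 × 14.984 = 5.0946 mm/d
ETc = Kc × ET₀ = 1.19 × 5.0946 = 6.0626 mm/d
Crop demand D = ETc × 14 d = 6.0626 × 14 = 84.876 mm
Pe = 0.66 × 26.3 = 17.358 mm
D − Pe = 84.876 − 17.358 = 67.518 mm
Gross irrigation = 67.518 / 0.66 = 102.300 mm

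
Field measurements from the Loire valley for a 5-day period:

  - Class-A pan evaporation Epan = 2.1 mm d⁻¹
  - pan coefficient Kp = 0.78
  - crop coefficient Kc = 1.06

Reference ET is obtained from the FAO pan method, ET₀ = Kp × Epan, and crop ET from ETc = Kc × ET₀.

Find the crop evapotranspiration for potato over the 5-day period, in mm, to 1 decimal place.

ET₀ = 0.78 × 2.1 = 1.6380 mm/d
ETc = Kc × ET₀ = 1.06 × 1.6380 = 1.7363 mm/d
Over 5 days: 1.7363 × 5 = 8.682 mm

8.7 mm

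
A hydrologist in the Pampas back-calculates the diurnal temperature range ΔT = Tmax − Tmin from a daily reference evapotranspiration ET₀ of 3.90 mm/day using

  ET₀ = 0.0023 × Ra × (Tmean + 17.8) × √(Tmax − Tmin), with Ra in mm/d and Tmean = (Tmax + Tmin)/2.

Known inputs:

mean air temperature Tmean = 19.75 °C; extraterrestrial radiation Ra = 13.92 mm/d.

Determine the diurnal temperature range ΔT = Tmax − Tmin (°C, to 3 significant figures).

10.5 °C

√ΔT = ET₀ / [0.0023 × Ra × (Tmean+17.8)] = 3.90 / (0.0023 × 13.92 × 37.55) = 3.2441
ΔT = 3.2441² = 10.524 °C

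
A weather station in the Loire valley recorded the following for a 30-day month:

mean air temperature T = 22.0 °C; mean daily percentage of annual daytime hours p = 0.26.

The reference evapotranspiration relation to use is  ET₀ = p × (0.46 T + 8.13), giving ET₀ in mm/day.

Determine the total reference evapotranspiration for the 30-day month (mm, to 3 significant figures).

ET₀ = 0.26 × (0.46 × 22.0 + 8.13) = 0.26 × 18.250 = 4.7450 mm/d
Monthly total = 4.7450 × 30 = 142.350 mm

142 mm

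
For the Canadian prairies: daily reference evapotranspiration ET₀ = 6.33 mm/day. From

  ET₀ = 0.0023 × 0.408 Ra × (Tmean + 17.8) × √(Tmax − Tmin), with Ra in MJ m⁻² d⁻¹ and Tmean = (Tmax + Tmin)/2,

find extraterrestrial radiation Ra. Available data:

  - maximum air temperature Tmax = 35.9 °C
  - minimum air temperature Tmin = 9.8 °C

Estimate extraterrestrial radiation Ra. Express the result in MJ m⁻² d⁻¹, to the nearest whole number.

Tmean = (35.9+9.8)/2 = 22.85 °C; ΔT = 26.1
Ra = ET₀ / [0.0023 × 0.408 × (Tmean+17.8) × √ΔT]
   = 6.33 / (0.0023 × 0.408 × 40.65 × 5.1088) = 32.482 MJ m⁻² d⁻¹

32 MJ m⁻² d⁻¹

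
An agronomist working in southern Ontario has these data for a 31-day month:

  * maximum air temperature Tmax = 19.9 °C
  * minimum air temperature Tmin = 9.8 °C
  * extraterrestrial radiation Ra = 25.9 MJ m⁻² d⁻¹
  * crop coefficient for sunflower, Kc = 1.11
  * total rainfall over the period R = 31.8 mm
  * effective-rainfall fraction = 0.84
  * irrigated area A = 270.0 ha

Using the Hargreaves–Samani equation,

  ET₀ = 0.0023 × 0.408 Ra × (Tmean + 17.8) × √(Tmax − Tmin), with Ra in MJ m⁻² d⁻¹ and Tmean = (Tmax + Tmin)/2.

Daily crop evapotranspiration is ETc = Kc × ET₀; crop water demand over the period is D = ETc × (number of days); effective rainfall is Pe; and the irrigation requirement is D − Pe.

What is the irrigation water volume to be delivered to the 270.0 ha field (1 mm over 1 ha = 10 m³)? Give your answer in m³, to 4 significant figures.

162200 m³

Tmean = (19.9 + 9.8)/2 = 14.85 °C
0.408 Ra = 0.408 × 25.9 = 10.5672 mm/d equivalent
ET₀ = 0.0023 × 10.5672 × (14.85 + 17.8) × √10.1 = 0.0023 × 10.5672 × 32.65 × 3.1780 = 2.5219 mm/d
ETc = Kc × ET₀ = 1.11 × 2.5219 = 2.7993 mm/d
Crop demand D = ETc × 31 d = 2.7993 × 31 = 86.778 mm
Pe = 0.84 × 31.8 = 26.712 mm
D − Pe = 86.778 − 26.712 = 60.066 mm
Volume = 60.066 mm × 270.0 ha × 10 = 162178.2 m³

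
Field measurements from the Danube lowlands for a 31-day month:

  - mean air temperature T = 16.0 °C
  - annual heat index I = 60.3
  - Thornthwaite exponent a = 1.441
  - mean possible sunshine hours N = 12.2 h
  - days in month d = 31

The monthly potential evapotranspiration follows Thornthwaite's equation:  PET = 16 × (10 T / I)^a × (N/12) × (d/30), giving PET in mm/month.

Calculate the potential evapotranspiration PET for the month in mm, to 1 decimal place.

68.6 mm

10T/I = 10 × 16.0 / 60.3 = 2.6534
(10T/I)^a = 2.6534^1.441 = 4.0804
Uncorrected PET = 16 × 4.0804 = 65.286 mm
Correction = (N/12)(d/30) = (12.2/12)(31/30) = 1.0506
PET = 65.286 × 1.0506 = 68.589 mm/month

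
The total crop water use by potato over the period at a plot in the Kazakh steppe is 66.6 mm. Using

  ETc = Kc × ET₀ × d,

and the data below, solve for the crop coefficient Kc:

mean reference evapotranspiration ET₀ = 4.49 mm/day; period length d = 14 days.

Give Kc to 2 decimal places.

ETc = Kc × ET₀ × d  ⇒  Kc = ETc / (ET₀ × d)
Kc = 66.6 / (4.49 × 14) = 66.6 / 62.86 = 1.0595

1.06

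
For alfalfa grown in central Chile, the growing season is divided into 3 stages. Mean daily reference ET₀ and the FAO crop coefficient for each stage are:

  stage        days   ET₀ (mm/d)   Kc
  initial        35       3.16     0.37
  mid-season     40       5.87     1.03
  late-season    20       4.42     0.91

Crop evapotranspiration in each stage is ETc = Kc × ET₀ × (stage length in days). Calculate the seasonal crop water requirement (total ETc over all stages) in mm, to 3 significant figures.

363 mm

initial: 0.37 × 3.16 × 35 = 40.92 mm
mid-season: 1.03 × 5.87 × 40 = 241.84 mm
late-season: 0.91 × 4.42 × 20 = 80.44 mm
Seasonal total = 363.20 mm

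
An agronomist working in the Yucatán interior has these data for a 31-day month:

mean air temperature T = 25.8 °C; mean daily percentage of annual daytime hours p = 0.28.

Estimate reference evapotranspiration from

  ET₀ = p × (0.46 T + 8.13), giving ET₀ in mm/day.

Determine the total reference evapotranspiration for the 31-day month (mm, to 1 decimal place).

173.6 mm

ET₀ = 0.28 × (0.46 × 25.8 + 8.13) = 0.28 × 19.998 = 5.5994 mm/d
Monthly total = 5.5994 × 31 = 173.581 mm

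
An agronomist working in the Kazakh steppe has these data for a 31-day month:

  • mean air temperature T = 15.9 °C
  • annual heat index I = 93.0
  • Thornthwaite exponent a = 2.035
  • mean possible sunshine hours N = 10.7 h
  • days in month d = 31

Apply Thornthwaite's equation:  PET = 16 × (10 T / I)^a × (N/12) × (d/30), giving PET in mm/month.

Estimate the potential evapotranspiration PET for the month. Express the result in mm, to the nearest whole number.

44 mm

10T/I = 10 × 15.9 / 93.0 = 1.7097
(10T/I)^a = 1.7097^2.035 = 2.9785
Uncorrected PET = 16 × 2.9785 = 47.656 mm
Correction = (N/12)(d/30) = (10.7/12)(31/30) = 0.9214
PET = 47.656 × 0.9214 = 43.910 mm/month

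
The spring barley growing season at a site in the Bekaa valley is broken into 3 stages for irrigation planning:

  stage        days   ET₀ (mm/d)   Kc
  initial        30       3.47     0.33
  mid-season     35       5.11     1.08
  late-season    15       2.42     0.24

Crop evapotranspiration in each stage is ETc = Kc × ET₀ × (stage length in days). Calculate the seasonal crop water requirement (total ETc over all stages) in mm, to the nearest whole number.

initial: 0.33 × 3.47 × 30 = 34.35 mm
mid-season: 1.08 × 5.11 × 35 = 193.16 mm
late-season: 0.24 × 2.42 × 15 = 8.71 mm
Seasonal total = 236.22 mm

236 mm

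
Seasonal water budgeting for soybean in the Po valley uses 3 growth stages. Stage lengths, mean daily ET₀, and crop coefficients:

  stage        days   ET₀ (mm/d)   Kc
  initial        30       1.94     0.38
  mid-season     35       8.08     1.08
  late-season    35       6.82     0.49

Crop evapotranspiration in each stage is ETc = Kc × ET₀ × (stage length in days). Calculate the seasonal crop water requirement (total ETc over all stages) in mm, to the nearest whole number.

initial: 0.38 × 1.94 × 30 = 22.12 mm
mid-season: 1.08 × 8.08 × 35 = 305.42 mm
late-season: 0.49 × 6.82 × 35 = 116.96 mm
Seasonal total = 444.50 mm

445 mm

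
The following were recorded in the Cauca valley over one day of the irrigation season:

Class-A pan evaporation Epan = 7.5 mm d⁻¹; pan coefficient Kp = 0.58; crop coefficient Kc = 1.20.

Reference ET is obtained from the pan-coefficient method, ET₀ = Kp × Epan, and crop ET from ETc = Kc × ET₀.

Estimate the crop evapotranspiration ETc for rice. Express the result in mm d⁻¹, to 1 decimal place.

ET₀ = 0.58 × 7.5 = 4.3500 mm/d
ETc = Kc × ET₀ = 1.20 × 4.3500 = 5.2200 mm/d

5.2 mm d⁻¹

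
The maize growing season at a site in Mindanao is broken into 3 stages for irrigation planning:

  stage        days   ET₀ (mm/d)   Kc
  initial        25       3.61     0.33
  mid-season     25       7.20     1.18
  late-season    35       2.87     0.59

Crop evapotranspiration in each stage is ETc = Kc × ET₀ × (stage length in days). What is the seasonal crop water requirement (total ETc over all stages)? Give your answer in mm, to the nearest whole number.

initial: 0.33 × 3.61 × 25 = 29.78 mm
mid-season: 1.18 × 7.20 × 25 = 212.40 mm
late-season: 0.59 × 2.87 × 35 = 59.27 mm
Seasonal total = 301.45 mm

301 mm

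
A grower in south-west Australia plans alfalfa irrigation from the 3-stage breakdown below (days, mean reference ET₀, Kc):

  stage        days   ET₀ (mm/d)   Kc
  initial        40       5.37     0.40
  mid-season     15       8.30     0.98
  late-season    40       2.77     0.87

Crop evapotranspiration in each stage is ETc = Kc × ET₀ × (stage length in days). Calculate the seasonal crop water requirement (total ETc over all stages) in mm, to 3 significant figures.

304 mm

initial: 0.40 × 5.37 × 40 = 85.92 mm
mid-season: 0.98 × 8.30 × 15 = 122.01 mm
late-season: 0.87 × 2.77 × 40 = 96.40 mm
Seasonal total = 304.33 mm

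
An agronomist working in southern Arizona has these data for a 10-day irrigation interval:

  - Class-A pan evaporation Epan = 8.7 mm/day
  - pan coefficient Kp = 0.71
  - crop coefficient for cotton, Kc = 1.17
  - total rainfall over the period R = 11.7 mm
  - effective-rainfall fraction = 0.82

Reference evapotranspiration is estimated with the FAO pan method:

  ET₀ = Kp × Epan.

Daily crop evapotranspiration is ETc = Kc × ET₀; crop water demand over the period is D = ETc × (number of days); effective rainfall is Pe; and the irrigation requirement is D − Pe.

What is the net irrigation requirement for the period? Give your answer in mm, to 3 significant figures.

ET₀ = 0.71 × 8.7 = 6.1770 mm/d
ETc = Kc × ET₀ = 1.17 × 6.1770 = 7.2271 mm/d
Crop demand D = ETc × 10 d = 7.2271 × 10 = 72.271 mm
Pe = 0.82 × 11.7 = 9.594 mm
D − Pe = 72.271 − 9.594 = 62.677 mm

62.7 mm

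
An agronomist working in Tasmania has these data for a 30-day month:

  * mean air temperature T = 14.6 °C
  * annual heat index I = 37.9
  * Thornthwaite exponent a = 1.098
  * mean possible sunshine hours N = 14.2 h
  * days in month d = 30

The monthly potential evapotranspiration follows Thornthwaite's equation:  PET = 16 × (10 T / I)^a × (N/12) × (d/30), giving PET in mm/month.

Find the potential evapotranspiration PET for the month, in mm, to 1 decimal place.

10T/I = 10 × 14.6 / 37.9 = 3.8522
(10T/I)^a = 3.8522^1.098 = 4.3965
Uncorrected PET = 16 × 4.3965 = 70.344 mm
Correction = (N/12)(d/30) = (14.2/12)(30/30) = 1.1833
PET = 70.344 × 1.1833 = 83.238 mm/month

83.2 mm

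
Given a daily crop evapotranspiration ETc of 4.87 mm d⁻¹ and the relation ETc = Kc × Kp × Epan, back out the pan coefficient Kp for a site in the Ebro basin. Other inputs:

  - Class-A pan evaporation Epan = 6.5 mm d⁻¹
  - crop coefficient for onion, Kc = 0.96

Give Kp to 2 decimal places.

0.78

ETc = Kc × Kp × Epan  ⇒  Kp = ETc / (Kc × Epan)
Kp = 4.87 / (0.96 × 6.5) = 4.87 / 6.240 = 0.7804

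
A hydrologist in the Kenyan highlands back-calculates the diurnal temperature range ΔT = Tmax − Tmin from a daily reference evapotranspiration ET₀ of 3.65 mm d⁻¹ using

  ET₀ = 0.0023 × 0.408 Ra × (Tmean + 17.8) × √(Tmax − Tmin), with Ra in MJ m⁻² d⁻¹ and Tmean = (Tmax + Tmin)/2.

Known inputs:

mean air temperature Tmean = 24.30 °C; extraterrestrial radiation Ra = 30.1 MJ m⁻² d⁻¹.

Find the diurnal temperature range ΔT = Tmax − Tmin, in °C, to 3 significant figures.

9.42 °C

√ΔT = ET₀ / [0.0023 × 0.408 × Ra × (Tmean+17.8)] = 3.65 / (0.0023 × 12.2808 × 42.10) = 3.0694
ΔT = 3.0694² = 9.421 °C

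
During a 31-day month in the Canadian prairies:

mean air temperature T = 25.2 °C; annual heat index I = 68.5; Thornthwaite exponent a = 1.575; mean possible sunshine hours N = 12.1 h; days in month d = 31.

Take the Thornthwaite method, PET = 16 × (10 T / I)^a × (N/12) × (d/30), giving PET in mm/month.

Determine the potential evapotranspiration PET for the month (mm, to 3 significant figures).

10T/I = 10 × 25.2 / 68.5 = 3.6788
(10T/I)^a = 3.6788^1.575 = 7.7801
Uncorrected PET = 16 × 7.7801 = 124.482 mm
Correction = (N/12)(d/30) = (12.1/12)(31/30) = 1.0419
PET = 124.482 × 1.0419 = 129.698 mm/month

130 mm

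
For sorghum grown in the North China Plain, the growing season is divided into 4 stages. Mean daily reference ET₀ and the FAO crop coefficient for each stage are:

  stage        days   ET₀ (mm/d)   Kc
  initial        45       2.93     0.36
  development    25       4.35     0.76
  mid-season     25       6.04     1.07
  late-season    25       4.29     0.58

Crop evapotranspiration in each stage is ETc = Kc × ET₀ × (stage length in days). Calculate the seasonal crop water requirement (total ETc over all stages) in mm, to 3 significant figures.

354 mm

initial: 0.36 × 2.93 × 45 = 47.47 mm
development: 0.76 × 4.35 × 25 = 82.65 mm
mid-season: 1.07 × 6.04 × 25 = 161.57 mm
late-season: 0.58 × 4.29 × 25 = 62.21 mm
Seasonal total = 353.90 mm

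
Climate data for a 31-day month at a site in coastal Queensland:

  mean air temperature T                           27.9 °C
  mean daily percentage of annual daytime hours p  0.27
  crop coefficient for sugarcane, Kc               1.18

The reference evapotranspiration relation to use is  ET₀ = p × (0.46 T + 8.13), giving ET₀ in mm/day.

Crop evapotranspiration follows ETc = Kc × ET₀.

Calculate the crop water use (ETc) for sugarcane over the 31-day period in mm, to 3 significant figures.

ET₀ = 0.27 × (0.46 × 27.9 + 8.13) = 0.27 × 20.964 = 5.6603 mm/d
ETc = Kc × ET₀ = 1.18 × 5.6603 = 6.6792 mm/d
Over 31 days: 6.6792 × 31 = 207.055 mm

207 mm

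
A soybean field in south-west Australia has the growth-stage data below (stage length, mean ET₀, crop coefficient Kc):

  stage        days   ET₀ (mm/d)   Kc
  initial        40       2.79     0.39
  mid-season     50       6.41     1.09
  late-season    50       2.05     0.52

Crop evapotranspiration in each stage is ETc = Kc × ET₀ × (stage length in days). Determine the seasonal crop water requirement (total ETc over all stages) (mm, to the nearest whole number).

initial: 0.39 × 2.79 × 40 = 43.52 mm
mid-season: 1.09 × 6.41 × 50 = 349.35 mm
late-season: 0.52 × 2.05 × 50 = 53.30 mm
Seasonal total = 446.17 mm

446 mm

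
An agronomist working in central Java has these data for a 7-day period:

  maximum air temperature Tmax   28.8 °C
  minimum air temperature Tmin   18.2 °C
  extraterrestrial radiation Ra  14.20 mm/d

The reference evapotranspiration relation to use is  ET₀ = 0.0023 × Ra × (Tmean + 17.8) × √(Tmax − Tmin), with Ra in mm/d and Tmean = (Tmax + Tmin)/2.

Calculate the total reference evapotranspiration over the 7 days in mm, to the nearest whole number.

31 mm

Tmean = (28.8 + 18.2)/2 = 23.50 °C
ET₀ = 0.0023 × 14.20 × (23.50 + 17.8) × √10.6 = 0.0023 × 14.20 × 41.30 × 3.2558 = 4.3916 mm/d
Over 7 days: 4.3916 × 7 = 30.741 mm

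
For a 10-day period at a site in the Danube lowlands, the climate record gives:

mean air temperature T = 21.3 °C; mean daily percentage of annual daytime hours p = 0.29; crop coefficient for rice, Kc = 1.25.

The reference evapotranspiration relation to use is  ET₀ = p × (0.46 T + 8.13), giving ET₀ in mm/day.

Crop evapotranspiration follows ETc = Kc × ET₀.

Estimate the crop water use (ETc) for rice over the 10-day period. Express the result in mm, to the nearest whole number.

ET₀ = 0.29 × (0.46 × 21.3 + 8.13) = 0.29 × 17.928 = 5.1991 mm/d
ETc = Kc × ET₀ = 1.25 × 5.1991 = 6.4989 mm/d
Over 10 days: 6.4989 × 10 = 64.989 mm

65 mm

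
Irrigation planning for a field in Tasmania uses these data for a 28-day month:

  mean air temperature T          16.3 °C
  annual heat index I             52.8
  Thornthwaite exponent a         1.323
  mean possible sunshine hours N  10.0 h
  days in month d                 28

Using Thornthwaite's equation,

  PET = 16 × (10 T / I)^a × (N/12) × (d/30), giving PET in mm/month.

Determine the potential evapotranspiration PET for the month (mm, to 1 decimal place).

55.3 mm

10T/I = 10 × 16.3 / 52.8 = 3.0871
(10T/I)^a = 3.0871^1.323 = 4.4430
Uncorrected PET = 16 × 4.4430 = 71.088 mm
Correction = (N/12)(d/30) = (10.0/12)(28/30) = 0.7778
PET = 71.088 × 0.7778 = 55.292 mm/month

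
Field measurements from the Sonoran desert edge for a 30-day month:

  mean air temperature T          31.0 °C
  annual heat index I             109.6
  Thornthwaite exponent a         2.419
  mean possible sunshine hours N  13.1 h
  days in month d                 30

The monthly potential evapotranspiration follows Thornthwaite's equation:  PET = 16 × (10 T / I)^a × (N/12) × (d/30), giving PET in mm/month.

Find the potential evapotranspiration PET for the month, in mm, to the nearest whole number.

216 mm

10T/I = 10 × 31.0 / 109.6 = 2.8285
(10T/I)^a = 2.8285^2.419 = 12.3684
Uncorrected PET = 16 × 12.3684 = 197.894 mm
Correction = (N/12)(d/30) = (13.1/12)(30/30) = 1.0917
PET = 197.894 × 1.0917 = 216.041 mm/month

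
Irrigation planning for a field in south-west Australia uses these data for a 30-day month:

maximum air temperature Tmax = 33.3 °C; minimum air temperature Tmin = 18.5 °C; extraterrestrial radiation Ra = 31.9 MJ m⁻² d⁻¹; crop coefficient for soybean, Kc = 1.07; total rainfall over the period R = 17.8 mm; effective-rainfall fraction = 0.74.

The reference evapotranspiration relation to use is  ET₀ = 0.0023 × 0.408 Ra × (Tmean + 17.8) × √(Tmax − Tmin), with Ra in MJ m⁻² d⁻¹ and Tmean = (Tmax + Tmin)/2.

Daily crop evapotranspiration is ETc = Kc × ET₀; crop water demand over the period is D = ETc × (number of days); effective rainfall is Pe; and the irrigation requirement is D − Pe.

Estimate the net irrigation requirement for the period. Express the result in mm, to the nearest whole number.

148 mm

Tmean = (33.3 + 18.5)/2 = 25.90 °C
0.408 Ra = 0.408 × 31.9 = 13.0152 mm/d equivalent
ET₀ = 0.0023 × 13.0152 × (25.90 + 17.8) × √14.8 = 0.0023 × 13.0152 × 43.70 × 3.8471 = 5.0326 mm/d
ETc = Kc × ET₀ = 1.07 × 5.0326 = 5.3849 mm/d
Crop demand D = ETc × 30 d = 5.3849 × 30 = 161.547 mm
Pe = 0.74 × 17.8 = 13.172 mm
D − Pe = 161.547 − 13.172 = 148.375 mm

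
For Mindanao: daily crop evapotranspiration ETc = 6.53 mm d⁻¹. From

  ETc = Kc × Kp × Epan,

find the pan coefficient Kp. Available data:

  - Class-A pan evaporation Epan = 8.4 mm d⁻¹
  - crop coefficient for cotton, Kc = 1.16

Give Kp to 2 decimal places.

ETc = Kc × Kp × Epan  ⇒  Kp = ETc / (Kc × Epan)
Kp = 6.53 / (1.16 × 8.4) = 6.53 / 9.744 = 0.6702

0.67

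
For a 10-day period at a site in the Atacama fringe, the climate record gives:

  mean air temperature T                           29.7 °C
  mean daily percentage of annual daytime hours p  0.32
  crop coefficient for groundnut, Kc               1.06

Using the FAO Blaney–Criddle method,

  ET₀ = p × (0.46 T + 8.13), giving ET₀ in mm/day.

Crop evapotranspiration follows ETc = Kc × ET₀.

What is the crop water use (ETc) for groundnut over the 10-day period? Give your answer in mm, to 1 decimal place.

ET₀ = 0.32 × (0.46 × 29.7 + 8.13) = 0.32 × 21.792 = 6.9734 mm/d
ETc = Kc × ET₀ = 1.06 × 6.9734 = 7.3918 mm/d
Over 10 days: 7.3918 × 10 = 73.918 mm

73.9 mm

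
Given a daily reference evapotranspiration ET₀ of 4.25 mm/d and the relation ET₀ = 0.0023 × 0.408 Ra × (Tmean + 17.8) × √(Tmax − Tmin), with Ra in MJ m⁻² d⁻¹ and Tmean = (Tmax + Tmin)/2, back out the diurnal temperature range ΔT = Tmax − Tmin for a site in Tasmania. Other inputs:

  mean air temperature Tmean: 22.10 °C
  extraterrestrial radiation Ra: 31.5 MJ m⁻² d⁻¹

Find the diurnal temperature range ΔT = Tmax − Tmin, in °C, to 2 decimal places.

12.98 °C

√ΔT = ET₀ / [0.0023 × 0.408 × Ra × (Tmean+17.8)] = 4.25 / (0.0023 × 12.8520 × 39.90) = 3.6034
ΔT = 3.6034² = 12.984 °C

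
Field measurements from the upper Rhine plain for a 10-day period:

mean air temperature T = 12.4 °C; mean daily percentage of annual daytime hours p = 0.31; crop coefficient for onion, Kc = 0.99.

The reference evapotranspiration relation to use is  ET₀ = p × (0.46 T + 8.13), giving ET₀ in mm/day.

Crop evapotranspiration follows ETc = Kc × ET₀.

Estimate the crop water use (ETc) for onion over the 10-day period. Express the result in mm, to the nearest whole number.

42 mm

ET₀ = 0.31 × (0.46 × 12.4 + 8.13) = 0.31 × 13.834 = 4.2885 mm/d
ETc = Kc × ET₀ = 0.99 × 4.2885 = 4.2456 mm/d
Over 10 days: 4.2456 × 10 = 42.456 mm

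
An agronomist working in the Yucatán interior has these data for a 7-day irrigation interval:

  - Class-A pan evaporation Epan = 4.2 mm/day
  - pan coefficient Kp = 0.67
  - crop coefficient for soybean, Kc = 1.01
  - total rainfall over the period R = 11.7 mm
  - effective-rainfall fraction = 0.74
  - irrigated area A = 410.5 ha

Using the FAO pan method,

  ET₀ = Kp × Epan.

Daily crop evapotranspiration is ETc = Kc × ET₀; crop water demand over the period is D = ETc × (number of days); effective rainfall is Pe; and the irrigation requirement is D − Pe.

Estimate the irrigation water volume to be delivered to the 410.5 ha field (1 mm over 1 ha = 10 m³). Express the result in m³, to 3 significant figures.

ET₀ = 0.67 × 4.2 = 2.8140 mm/d
ETc = Kc × ET₀ = 1.01 × 2.8140 = 2.8421 mm/d
Crop demand D = ETc × 7 d = 2.8421 × 7 = 19.895 mm
Pe = 0.74 × 11.7 = 8.658 mm
D − Pe = 19.895 − 8.658 = 11.237 mm
Volume = 11.237 mm × 410.5 ha × 10 = 46127.9 m³

46100 m³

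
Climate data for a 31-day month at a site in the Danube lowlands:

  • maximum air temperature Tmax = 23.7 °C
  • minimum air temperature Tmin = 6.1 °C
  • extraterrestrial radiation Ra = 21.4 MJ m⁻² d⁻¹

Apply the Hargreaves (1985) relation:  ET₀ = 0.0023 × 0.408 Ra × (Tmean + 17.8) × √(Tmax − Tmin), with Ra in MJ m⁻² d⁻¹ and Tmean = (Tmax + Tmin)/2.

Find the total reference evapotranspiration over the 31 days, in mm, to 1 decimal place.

Tmean = (23.7 + 6.1)/2 = 14.90 °C
0.408 Ra = 0.408 × 21.4 = 8.7312 mm/d equivalent
ET₀ = 0.0023 × 8.7312 × (14.90 + 17.8) × √17.6 = 0.0023 × 8.7312 × 32.70 × 4.1952 = 2.7549 mm/d
Over 31 days: 2.7549 × 31 = 85.402 mm

85.4 mm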